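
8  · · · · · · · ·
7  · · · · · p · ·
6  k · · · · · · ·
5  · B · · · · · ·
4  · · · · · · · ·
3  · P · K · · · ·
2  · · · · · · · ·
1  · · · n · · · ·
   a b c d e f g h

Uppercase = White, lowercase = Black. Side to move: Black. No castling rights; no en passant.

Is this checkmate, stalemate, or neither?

neither

Black to move; black king on a6.
In check: yes, from the white bishop on b5.
King squares — a5: available; b5: available; b6: available; a7: available; b7: available.
Legal moves for Black: Kb7, Ka7, Kb6, Kxb5, Ka5.
Black is in check but has 5 legal moves → neither.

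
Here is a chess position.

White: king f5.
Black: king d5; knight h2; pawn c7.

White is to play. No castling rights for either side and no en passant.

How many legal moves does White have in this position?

White to move; king on f5.
In check: no.
Legal moves: Kg6, Kf6, Kg5, Kf4.
Count: 4.

4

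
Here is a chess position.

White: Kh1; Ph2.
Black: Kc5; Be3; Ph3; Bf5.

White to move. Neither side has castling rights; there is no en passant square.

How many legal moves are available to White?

White to move; king on h1.
In check: no.
Legal moves: none.
Count: 0.

0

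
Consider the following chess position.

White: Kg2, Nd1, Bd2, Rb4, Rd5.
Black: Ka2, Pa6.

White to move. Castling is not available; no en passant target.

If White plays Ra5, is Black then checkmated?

yes

After Ra5: black king on a2; in check: yes, from the white rook on a5.
King squares — a1: attacked by Ra5; b1: attacked by Rb4; b2: attacked by Nd1; a3: attacked by Ra5; b3: attacked by Rb4.
Black has no legal moves → checkmate.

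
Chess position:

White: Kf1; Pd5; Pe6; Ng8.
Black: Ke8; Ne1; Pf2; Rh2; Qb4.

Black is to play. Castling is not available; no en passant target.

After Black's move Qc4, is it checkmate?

After Qc4: white king on f1; in check: yes, from the black queen on c4.
King squares — e1: attacked by Pf2; g1: attacked by Pf2; e2: attacked by Qc4; f2: attacked by Rh2; g2: attacked by Ne1.
White has no legal moves → checkmate.

yes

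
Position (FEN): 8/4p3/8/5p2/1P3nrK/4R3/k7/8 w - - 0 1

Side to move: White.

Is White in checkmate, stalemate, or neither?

checkmate

White to move; white king on h4.
In check: yes, from the black rook on g4.
King squares — g3: attacked by Rg4; h3: attacked by Nf4; g4: attacked by Pf5; g5: attacked by Rg4; h5: attacked by Nf4.
Legal moves for White: none.
In check with no legal moves → checkmate.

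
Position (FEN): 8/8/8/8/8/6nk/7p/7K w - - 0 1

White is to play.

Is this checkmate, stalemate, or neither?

White to move; white king on h1.
In check: yes, from the black knight on g3.
King squares — g1: attacked by Ph2; g2: attacked by Kh3; h2: attacked by Kh3.
Legal moves for White: none.
In check with no legal moves → checkmate.

checkmate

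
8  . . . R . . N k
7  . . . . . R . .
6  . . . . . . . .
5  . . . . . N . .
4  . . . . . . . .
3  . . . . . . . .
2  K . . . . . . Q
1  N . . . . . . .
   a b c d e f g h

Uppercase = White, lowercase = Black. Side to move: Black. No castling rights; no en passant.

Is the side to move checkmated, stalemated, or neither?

checkmate

Black to move; black king on h8.
In check: yes, from the white queen on h2.
King squares — g7: attacked by Nf5; h7: attacked by Qh2; g8: attacked by Rd8.
Legal moves for Black: none.
In check with no legal moves → checkmate.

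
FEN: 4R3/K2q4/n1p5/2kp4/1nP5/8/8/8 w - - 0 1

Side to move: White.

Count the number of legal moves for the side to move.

1

White to move; king on a7.
In check: yes, from the black queen on d7.
Legal moves: Ka8.
Count: 1.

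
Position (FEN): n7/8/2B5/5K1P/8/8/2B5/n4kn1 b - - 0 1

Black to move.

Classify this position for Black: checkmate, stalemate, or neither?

Black to move; black king on f1.
In check: no.
Legal moves for Black: Nc7, Nb6, Nh3, Nf3, Ne2, Kf2, Ke2, Ke1, Nb3, Nxc2.
Black has 10 legal moves and is not in check → neither.

neither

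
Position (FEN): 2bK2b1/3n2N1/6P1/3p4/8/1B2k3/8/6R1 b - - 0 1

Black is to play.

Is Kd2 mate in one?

After Kd2: white king on d8; in check: no.
White is not in check, so this cannot be checkmate.

no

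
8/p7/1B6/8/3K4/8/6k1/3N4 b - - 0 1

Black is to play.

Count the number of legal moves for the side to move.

Black to move; king on g2.
In check: no.
Legal moves: Kh3, Kg3, Kf3, Kh2, Kh1, Kg1, Kf1, axb6, a6, a5.
Count: 10.

10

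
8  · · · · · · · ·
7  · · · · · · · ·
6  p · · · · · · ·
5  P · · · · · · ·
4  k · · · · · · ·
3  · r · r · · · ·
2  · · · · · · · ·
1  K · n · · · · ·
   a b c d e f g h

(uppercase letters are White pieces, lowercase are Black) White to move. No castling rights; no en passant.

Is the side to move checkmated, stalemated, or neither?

White to move; white king on a1.
In check: no.
King squares — b1: attacked by Rb3; a2: attacked by Nc1; b2: attacked by Rb3.
Legal moves for White: none.
Not in check and no legal moves → stalemate.

stalemate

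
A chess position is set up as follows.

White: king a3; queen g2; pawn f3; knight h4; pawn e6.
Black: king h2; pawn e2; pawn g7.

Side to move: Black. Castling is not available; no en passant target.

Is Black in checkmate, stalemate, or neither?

Black to move; black king on h2.
In check: yes, from the white queen on g2.
King squares — g1: attacked by Qg2; h1: attacked by Qg2; g2: attacked by Nh4; g3: attacked by Qg2; h3: attacked by Qg2.
Legal moves for Black: none.
In check with no legal moves → checkmate.

checkmate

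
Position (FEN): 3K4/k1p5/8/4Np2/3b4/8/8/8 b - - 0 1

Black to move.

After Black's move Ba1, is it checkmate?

no

After Ba1: white king on d8; in check: no.
White is not in check, so this cannot be checkmate.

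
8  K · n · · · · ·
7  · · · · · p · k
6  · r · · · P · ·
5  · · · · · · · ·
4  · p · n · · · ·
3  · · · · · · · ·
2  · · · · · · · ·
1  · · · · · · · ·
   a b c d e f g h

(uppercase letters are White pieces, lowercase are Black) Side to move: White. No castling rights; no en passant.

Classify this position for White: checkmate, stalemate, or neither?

White to move; white king on a8.
In check: no.
King squares — a7: attacked by Nc8; b7: attacked by Rb6; b8: attacked by Rb6.
Legal moves for White: none.
Not in check and no legal moves → stalemate.

stalemate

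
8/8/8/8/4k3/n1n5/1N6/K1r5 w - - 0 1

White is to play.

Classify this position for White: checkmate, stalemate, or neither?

White to move; white king on a1.
In check: yes, from the black rook on c1.
King squares — b1: attacked by Rc1; a2: attacked by Nc3; b2: own knight.
Legal moves for White: none.
In check with no legal moves → checkmate.

checkmate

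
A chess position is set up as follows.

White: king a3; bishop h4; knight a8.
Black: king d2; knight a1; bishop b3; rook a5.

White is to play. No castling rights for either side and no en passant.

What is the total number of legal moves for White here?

White to move; king on a3.
In check: yes, from the black rook on a5.
Legal moves: Kb4, Kb2.
Count: 2.

2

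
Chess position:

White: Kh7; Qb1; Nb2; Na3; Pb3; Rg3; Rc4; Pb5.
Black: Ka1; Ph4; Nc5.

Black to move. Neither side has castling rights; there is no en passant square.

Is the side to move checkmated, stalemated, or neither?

Black to move; black king on a1.
In check: yes, from the white queen on b1.
King squares — b1: attacked by Na3; a2: attacked by Qb1; b2: attacked by Qb1.
Legal moves for Black: none.
In check with no legal moves → checkmate.

checkmate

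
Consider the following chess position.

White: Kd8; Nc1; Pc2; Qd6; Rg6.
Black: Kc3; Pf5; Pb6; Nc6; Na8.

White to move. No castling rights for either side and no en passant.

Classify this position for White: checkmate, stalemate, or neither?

neither

White to move; white king on d8.
In check: yes, from the black knight on c6.
King squares — c7: attacked by Na8; d7: available; e7: attacked by Nc6; c8: available; e8: available.
Legal moves for White: Ke8, Kc8, Kd7, Qxc6+.
White is in check but has 4 legal moves → neither.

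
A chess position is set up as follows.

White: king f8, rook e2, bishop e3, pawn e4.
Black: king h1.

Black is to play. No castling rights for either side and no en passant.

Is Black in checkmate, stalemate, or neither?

Black to move; black king on h1.
In check: no.
King squares — g1: attacked by Be3; g2: attacked by Re2; h2: attacked by Re2.
Legal moves for Black: none.
Not in check and no legal moves → stalemate.

stalemate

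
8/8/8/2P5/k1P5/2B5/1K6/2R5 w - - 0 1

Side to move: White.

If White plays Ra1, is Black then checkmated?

yes

After Ra1: black king on a4; in check: yes, from the white rook on a1.
King squares — a3: attacked by Ra1; b3: attacked by Kb2; b4: attacked by Bc3; a5: attacked by Ra1; b5: attacked by Pc4.
Black has no legal moves → checkmate.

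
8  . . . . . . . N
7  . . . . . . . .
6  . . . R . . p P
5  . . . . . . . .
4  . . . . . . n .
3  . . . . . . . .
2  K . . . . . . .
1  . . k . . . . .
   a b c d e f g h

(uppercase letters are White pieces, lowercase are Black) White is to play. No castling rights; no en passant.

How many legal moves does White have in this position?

White to move; king on a2.
In check: no.
Legal moves: Nf7, Nxg6, Rd8, Rd7, Rxg6, Rf6, Re6, Rc6+, Rb6, Ra6, Rd5, Rd4, Rd3, Rd2, Rd1+, Kb3, Ka3, Ka1, h7.
Count: 19.

19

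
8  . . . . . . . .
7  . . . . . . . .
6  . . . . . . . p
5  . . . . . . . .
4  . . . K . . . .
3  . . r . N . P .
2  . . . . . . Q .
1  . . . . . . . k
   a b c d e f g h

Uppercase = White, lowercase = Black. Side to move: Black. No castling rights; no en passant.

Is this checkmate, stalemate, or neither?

checkmate

Black to move; black king on h1.
In check: yes, from the white queen on g2.
King squares — g1: attacked by Qg2; g2: attacked by Ne3; h2: attacked by Qg2.
Legal moves for Black: none.
In check with no legal moves → checkmate.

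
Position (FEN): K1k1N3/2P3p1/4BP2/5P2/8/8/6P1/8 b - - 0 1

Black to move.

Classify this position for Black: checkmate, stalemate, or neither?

checkmate

Black to move; black king on c8.
In check: yes, from the white bishop on e6.
King squares — b7: attacked by Ka8; c7: attacked by Ne8; d7: attacked by Be6; b8: attacked by Pc7; d8: attacked by Pc7.
Legal moves for Black: none.
In check with no legal moves → checkmate.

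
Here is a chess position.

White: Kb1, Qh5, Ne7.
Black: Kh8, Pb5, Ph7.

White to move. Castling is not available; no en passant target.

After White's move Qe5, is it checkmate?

yes

After Qe5: black king on h8; in check: yes, from the white queen on e5.
King squares — g7: attacked by Qe5; h7: own pawn; g8: attacked by Ne7.
Black has no legal moves → checkmate.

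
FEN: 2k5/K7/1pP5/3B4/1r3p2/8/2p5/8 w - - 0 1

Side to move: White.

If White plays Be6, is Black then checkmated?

no

After Be6: black king on c8; in check: yes, from the white bishop on e6.
Black has 2 legal replies: Kd8, Kc7.
In check but a legal move exists → not checkmate.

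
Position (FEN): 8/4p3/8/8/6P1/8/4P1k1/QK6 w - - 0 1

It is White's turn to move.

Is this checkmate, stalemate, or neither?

neither

White to move; white king on b1.
In check: no.
Legal moves for White include: Kc2, Kb2, Ka2, Kc1, Qh8, Qa8+, Qg7, Qa7, Qf6, Qa6, Qe5, Qa5, Qd4, Qa4, Qc3, Qa3, Qb2, Qa2, ... (list truncated; more exist).
White has legal moves and is not in check → neither.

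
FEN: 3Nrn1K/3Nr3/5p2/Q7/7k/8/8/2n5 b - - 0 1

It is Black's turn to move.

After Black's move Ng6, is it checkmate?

After Ng6: white king on h8; in check: yes, from the black knight on g6 and the black rook on e8.
King squares — g7: attacked by Re7; h7: attacked by Re7; g8: attacked by Re8.
White has no legal moves → checkmate.

yes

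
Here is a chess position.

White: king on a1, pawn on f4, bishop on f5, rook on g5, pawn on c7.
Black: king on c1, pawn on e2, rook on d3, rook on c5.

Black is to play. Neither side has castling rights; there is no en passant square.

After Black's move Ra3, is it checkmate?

After Ra3: white king on a1; in check: yes, from the black rook on a3.
King squares — b1: attacked by Kc1; a2: attacked by Ra3; b2: attacked by Kc1.
White has no legal moves → checkmate.

yes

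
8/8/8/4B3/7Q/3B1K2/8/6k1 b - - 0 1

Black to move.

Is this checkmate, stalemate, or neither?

stalemate

Black to move; black king on g1.
In check: no.
King squares — f1: attacked by Bd3; h1: attacked by Qh4; f2: attacked by Kf3; g2: attacked by Kf3; h2: attacked by Qh4.
Legal moves for Black: none.
Not in check and no legal moves → stalemate.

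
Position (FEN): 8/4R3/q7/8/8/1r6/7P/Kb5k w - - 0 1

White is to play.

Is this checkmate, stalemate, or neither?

White to move; white king on a1.
In check: yes, from the black queen on a6.
King squares — b1: attacked by Rb3; a2: attacked by Bb1; b2: attacked by Rb3.
Legal moves for White: none.
In check with no legal moves → checkmate.

checkmate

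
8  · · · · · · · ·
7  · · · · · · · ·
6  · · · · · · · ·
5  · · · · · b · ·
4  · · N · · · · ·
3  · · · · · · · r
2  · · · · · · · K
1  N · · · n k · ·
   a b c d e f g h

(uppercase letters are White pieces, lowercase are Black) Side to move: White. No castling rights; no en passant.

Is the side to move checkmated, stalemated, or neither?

White to move; white king on h2.
In check: yes, from the black rook on h3.
King squares — g1: attacked by Kf1; h1: attacked by Rh3; g2: attacked by Ne1; g3: attacked by Rh3; h3: attacked by Bf5.
Legal moves for White: none.
In check with no legal moves → checkmate.

checkmate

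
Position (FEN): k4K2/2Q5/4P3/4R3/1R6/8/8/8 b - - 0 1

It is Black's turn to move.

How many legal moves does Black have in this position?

Black to move; king on a8.
In check: no.
Legal moves: none.
Count: 0.

0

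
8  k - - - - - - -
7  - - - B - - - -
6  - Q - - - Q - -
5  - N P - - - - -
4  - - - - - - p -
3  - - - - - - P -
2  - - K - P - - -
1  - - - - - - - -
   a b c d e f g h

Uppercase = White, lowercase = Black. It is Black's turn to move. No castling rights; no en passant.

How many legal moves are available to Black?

0

Black to move; king on a8.
In check: no.
Legal moves: none.
Count: 0.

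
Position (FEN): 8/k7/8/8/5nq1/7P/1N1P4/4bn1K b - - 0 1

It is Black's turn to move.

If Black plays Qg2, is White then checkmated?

After Qg2: white king on h1; in check: yes, from the black queen on g2.
King squares — g1: attacked by Qg2; g2: attacked by Nf4; h2: attacked by Nf1.
White has no legal moves → checkmate.

yes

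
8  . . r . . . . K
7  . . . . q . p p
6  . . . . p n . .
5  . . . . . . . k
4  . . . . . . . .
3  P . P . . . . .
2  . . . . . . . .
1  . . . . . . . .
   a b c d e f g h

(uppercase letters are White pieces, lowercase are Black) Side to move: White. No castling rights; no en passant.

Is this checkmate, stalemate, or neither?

checkmate

White to move; white king on h8.
In check: yes, from the black rook on c8.
King squares — g7: attacked by Qe7; h7: attacked by Nf6; g8: attacked by Nf6.
Legal moves for White: none.
In check with no legal moves → checkmate.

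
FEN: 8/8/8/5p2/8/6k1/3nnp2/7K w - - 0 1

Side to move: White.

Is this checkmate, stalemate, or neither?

stalemate

White to move; white king on h1.
In check: no.
King squares — g1: attacked by Ne2; g2: attacked by Kg3; h2: attacked by Kg3.
Legal moves for White: none.
Not in check and no legal moves → stalemate.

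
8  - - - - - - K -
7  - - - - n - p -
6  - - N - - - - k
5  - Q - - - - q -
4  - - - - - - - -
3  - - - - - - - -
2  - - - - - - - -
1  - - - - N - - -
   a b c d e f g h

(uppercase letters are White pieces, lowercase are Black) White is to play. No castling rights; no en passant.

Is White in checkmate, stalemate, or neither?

White to move; white king on g8.
In check: yes, from the black knight on e7.
Legal moves for White: Kh8, Kf8, Kf7, Nxe7.
White is in check but has 4 legal moves → neither.

neither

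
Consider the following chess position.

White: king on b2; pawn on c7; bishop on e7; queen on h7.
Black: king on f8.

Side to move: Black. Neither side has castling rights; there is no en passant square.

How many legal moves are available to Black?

Black to move; king on f8.
In check: yes, from the white bishop on e7.
Legal moves: Ke8.
Count: 1.

1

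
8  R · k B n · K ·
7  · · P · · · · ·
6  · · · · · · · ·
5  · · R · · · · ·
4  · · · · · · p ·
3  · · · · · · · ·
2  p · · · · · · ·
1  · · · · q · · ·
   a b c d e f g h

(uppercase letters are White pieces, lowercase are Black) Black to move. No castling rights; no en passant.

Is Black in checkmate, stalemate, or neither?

neither

Black to move; black king on c8.
In check: yes, from the white rook on a8.
Legal moves for Black: Kd7, Kb7.
Black is in check but has 2 legal moves → neither.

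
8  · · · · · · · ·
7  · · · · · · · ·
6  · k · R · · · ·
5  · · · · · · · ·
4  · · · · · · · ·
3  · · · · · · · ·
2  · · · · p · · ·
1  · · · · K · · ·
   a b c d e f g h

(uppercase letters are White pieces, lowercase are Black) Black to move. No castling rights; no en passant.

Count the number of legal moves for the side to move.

Black to move; king on b6.
In check: yes, from the white rook on d6.
Legal moves: Kc7, Kb7, Ka7, Kc5, Kb5, Ka5.
Count: 6.

6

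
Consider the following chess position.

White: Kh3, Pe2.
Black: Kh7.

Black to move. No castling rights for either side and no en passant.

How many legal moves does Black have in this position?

Black to move; king on h7.
In check: no.
Legal moves: Kh8, Kg8, Kg7, Kh6, Kg6.
Count: 5.

5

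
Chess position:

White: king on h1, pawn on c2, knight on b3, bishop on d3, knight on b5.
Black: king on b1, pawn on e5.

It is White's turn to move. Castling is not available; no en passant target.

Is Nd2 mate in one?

After Nd2: black king on b1; in check: yes, from the white knight on d2.
Black has 4 legal replies: Kb2, Ka2, Kc1, Ka1.
In check but a legal move exists → not checkmate.

no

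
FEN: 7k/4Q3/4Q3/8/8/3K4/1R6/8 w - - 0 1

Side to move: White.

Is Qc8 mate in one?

yes

After Qc8: black king on h8; in check: yes, from the white queen on c8.
King squares — g7: attacked by Qe7; h7: attacked by Qe7; g8: attacked by Qc8.
Black has no legal moves → checkmate.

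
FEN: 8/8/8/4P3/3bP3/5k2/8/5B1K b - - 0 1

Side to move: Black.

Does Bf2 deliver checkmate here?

no

After Bf2: white king on h1; in check: no.
White is not in check, so this cannot be checkmate.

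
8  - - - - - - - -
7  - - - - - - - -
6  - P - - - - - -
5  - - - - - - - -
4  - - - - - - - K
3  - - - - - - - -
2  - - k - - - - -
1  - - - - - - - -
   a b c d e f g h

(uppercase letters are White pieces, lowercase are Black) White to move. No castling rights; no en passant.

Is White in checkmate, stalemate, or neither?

White to move; white king on h4.
In check: no.
Legal moves for White: Kh5, Kg5, Kg4, Kh3, Kg3, b7.
White has 6 legal moves and is not in check → neither.

neither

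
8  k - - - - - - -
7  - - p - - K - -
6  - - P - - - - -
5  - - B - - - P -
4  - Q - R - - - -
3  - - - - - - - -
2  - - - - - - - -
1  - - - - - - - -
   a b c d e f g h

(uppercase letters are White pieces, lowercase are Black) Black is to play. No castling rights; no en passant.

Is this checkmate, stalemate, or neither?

Black to move; black king on a8.
In check: no.
King squares — a7: attacked by Bc5; b7: attacked by Qb4; b8: attacked by Qb4.
Legal moves for Black: none.
Not in check and no legal moves → stalemate.

stalemate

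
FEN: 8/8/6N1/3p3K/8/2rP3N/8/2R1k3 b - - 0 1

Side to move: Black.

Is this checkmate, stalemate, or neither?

neither

Black to move; black king on e1.
In check: yes, from the white rook on c1.
King squares — d1: attacked by Rc1; f1: attacked by Rc1; d2: available; e2: available; f2: attacked by Nh3.
Legal moves for Black: Ke2, Kd2, Rxc1.
Black is in check but has 3 legal moves → neither.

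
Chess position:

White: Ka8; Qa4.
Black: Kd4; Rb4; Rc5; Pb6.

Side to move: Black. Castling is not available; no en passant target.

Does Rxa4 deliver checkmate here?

no

After Rxa4: white king on a8; in check: yes, from the black rook on a4.
White has 2 legal replies: Kb8, Kb7.
In check but a legal move exists → not checkmate.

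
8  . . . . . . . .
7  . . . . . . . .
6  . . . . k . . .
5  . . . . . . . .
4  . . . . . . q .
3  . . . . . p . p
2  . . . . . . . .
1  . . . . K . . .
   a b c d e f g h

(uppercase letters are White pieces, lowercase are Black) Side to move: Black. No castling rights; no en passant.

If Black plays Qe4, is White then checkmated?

After Qe4: white king on e1; in check: yes, from the black queen on e4.
White has 4 legal replies: Kf2, Kd2, Kf1, Kd1.
In check but a legal move exists → not checkmate.

no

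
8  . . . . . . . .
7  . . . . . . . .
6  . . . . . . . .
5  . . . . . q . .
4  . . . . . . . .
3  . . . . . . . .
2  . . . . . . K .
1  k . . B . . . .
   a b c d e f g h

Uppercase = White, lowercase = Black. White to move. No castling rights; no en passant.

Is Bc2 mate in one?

After Bc2: black king on a1; in check: no.
Black is not in check, so this cannot be checkmate.

no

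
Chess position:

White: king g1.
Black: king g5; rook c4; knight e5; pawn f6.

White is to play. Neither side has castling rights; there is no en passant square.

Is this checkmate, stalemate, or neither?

White to move; white king on g1.
In check: no.
Legal moves for White: Kh2, Kg2, Kf2, Kh1, Kf1.
White has 5 legal moves and is not in check → neither.

neither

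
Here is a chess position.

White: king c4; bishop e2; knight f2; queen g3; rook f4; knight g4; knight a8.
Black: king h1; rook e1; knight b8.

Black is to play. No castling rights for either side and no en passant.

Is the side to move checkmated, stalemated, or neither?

checkmate

Black to move; black king on h1.
In check: yes, from the white knight on f2.
King squares — g1: attacked by Qg3; g2: attacked by Qg3; h2: attacked by Qg3.
Legal moves for Black: none.
In check with no legal moves → checkmate.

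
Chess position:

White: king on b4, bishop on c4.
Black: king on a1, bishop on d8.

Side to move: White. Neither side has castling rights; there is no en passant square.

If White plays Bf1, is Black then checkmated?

After Bf1: black king on a1; in check: no.
Black is not in check, so this cannot be checkmate.

no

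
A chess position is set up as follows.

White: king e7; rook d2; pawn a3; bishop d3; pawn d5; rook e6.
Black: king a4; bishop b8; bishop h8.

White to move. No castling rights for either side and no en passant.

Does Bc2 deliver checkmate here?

no

After Bc2: black king on a4; in check: yes, from the white bishop on c2.
Black has 3 legal replies: Kb5, Ka5, Kxa3.
In check but a legal move exists → not checkmate.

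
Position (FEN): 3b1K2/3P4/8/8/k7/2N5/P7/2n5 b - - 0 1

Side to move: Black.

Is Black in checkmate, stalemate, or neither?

Black to move; black king on a4.
In check: yes, from the white knight on c3.
King squares — a3: available; b3: attacked by Pa2; b4: available; a5: available; b5: attacked by Nc3.
Legal moves for Black: Ka5, Kb4, Ka3.
Black is in check but has 3 legal moves → neither.

neither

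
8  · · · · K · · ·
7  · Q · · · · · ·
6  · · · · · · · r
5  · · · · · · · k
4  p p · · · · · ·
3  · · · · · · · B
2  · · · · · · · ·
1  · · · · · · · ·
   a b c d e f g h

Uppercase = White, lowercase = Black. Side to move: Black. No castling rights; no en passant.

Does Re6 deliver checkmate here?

no

After Re6: white king on e8; in check: yes, from the black rook on e6.
White has 6 legal replies: Kf8, Kd8, Kf7, Kd7, Qe7, Bxe6.
In check but a legal move exists → not checkmate.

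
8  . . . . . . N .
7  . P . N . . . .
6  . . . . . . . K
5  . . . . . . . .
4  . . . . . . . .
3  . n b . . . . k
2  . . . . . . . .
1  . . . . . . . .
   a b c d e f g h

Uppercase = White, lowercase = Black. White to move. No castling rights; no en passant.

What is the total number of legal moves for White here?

White to move; king on h6.
In check: no.
Legal moves: Ne7, Ngf6, Nf8, Nb8, Ndf6, Nb6, Ne5, Nc5, Kh7, Kg6, Kh5, Kg5, b8=Q, b8=R, b8=B, b8=N.
Count: 16.

16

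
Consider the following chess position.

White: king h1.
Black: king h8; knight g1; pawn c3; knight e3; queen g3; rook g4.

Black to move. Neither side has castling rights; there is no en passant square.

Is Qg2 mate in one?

After Qg2: white king on h1; in check: yes, from the black queen on g2.
King squares — g1: attacked by Qg2; g2: attacked by Ne3; h2: attacked by Qg2.
White has no legal moves → checkmate.

yes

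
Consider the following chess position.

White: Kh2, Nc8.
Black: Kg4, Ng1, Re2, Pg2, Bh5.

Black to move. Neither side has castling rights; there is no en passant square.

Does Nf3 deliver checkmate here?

After Nf3: white king on h2; in check: yes, from the black knight on f3.
King squares — g1: attacked by Nf3; h1: attacked by Pg2; g2: attacked by Re2; g3: attacked by Kg4; h3: attacked by Kg4.
White has no legal moves → checkmate.

yes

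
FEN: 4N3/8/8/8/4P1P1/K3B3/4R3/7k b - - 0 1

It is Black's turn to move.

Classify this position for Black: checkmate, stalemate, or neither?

stalemate

Black to move; black king on h1.
In check: no.
King squares — g1: attacked by Be3; g2: attacked by Re2; h2: attacked by Re2.
Legal moves for Black: none.
Not in check and no legal moves → stalemate.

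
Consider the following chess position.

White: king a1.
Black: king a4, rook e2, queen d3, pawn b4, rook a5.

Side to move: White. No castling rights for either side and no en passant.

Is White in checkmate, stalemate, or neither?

White to move; white king on a1.
In check: no.
King squares — b1: attacked by Qd3; a2: attacked by Re2; b2: attacked by Re2.
Legal moves for White: none.
Not in check and no legal moves → stalemate.

stalemate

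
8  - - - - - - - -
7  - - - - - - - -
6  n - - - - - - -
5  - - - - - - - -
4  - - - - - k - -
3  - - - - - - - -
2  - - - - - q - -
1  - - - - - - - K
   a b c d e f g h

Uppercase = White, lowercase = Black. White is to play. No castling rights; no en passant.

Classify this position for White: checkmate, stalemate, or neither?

stalemate

White to move; white king on h1.
In check: no.
King squares — g1: attacked by Qf2; g2: attacked by Qf2; h2: attacked by Qf2.
Legal moves for White: none.
Not in check and no legal moves → stalemate.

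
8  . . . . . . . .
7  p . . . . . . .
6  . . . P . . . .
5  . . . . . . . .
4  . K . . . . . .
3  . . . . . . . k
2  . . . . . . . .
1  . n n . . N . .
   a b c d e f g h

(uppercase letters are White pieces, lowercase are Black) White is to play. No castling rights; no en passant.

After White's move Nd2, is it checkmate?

After Nd2: black king on h3; in check: no.
Black is not in check, so this cannot be checkmate.

no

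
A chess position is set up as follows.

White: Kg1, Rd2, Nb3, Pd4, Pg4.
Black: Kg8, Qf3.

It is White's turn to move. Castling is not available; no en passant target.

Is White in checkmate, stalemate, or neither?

White to move; white king on g1.
In check: no.
Legal moves for White: Nc5, Na5, Nc1, Na1, Rd3, Rh2, Rg2, Rf2, Re2, Rc2, Rb2, Ra2, Rd1, Kh2, g5, d5.
White has 16 legal moves and is not in check → neither.

neither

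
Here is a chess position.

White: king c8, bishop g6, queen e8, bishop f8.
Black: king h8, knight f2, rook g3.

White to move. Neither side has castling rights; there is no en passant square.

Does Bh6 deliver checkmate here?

After Bh6: black king on h8; in check: yes, from the white queen on e8.
King squares — g7: attacked by Bh6; h7: attacked by Bg6; g8: attacked by Qe8.
Black has no legal moves → checkmate.

yes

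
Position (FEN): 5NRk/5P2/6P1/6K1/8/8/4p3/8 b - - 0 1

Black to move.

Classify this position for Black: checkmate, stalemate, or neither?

Black to move; black king on h8.
In check: yes, from the white rook on g8.
King squares — g7: attacked by Rg8; h7: attacked by Pg6; g8: attacked by Pf7.
Legal moves for Black: none.
In check with no legal moves → checkmate.

checkmate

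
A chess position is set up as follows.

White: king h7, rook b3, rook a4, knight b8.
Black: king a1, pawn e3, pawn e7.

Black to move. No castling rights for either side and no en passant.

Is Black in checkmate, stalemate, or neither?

checkmate

Black to move; black king on a1.
In check: yes, from the white rook on a4.
King squares — b1: attacked by Rb3; a2: attacked by Ra4; b2: attacked by Rb3.
Legal moves for Black: none.
In check with no legal moves → checkmate.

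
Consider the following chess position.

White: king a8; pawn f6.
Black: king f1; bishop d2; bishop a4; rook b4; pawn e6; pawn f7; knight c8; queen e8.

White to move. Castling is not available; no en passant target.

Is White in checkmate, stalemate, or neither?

stalemate

White to move; white king on a8.
In check: no.
King squares — a7: attacked by Nc8; b7: attacked by Rb4; b8: attacked by Rb4.
Legal moves for White: none.
Not in check and no legal moves → stalemate.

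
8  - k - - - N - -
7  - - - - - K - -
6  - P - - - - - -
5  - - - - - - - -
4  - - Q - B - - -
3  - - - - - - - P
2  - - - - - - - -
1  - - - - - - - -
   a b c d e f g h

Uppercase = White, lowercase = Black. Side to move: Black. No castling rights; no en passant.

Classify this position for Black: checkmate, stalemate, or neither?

Black to move; black king on b8.
In check: no.
King squares — a7: attacked by Pb6; b7: attacked by Be4; c7: attacked by Qc4; a8: attacked by Be4; c8: attacked by Qc4.
Legal moves for Black: none.
Not in check and no legal moves → stalemate.

stalemate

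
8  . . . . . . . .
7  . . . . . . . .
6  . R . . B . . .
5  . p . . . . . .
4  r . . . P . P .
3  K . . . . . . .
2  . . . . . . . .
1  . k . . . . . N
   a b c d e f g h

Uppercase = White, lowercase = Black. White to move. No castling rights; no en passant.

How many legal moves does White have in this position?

1

White to move; king on a3.
In check: yes, from the black rook on a4.
Legal moves: Kb3.
Count: 1.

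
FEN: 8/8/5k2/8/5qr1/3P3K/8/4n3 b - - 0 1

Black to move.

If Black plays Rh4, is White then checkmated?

After Rh4: white king on h3; in check: yes, from the black rook on h4.
King squares — g2: attacked by Ne1; h2: attacked by Qf4; g3: attacked by Qf4; g4: attacked by Qf4; h4: attacked by Qf4.
White has no legal moves → checkmate.

yes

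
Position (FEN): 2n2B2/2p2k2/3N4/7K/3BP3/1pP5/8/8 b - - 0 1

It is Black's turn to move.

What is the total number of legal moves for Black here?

5

Black to move; king on f7.
In check: yes, from the white knight on d6.
Legal moves: Kg8, Kxf8, Ke6, Nxd6, cxd6.
Count: 5.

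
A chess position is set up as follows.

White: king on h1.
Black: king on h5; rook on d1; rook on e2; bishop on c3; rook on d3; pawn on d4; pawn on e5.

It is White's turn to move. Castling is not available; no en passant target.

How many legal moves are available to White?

0

White to move; king on h1.
In check: yes, from the black rook on d1.
Legal moves: none.
Count: 0.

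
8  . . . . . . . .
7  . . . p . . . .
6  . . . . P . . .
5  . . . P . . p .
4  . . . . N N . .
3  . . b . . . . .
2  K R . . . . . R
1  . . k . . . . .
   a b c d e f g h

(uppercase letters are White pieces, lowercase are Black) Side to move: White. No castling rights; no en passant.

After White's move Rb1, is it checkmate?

After Rb1: black king on c1; in check: yes, from the white rook on b1.
King squares — b1: attacked by Ka2; d1: attacked by Rb1; b2: attacked by Rb1; c2: attacked by Rh2; d2: attacked by Rh2.
Black has no legal moves → checkmate.

yes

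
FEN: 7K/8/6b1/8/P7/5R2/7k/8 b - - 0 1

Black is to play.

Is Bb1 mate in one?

After Bb1: white king on h8; in check: no.
White is not in check, so this cannot be checkmate.

no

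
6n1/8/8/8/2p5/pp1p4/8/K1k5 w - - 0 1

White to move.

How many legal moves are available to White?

White to move; king on a1.
In check: no.
Legal moves: none.
Count: 0.

0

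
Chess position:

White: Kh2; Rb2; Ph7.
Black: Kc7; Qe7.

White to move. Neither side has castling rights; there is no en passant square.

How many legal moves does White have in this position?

White to move; king on h2.
In check: no.
Legal moves: Kh3, Kg3, Kg2, Kh1, Kg1, Rb8, Rb7+, Rb6, Rb5, Rb4, Rb3, Rg2, Rf2, Re2, Rd2, Rc2+, Ra2, Rb1, h8=Q, h8=R, h8=B, h8=N.
Count: 22.

22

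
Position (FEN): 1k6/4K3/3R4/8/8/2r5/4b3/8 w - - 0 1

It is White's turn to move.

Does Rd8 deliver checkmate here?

no

After Rd8: black king on b8; in check: yes, from the white rook on d8.
Black has 4 legal replies: Kc7, Kb7, Ka7, Rc8.
In check but a legal move exists → not checkmate.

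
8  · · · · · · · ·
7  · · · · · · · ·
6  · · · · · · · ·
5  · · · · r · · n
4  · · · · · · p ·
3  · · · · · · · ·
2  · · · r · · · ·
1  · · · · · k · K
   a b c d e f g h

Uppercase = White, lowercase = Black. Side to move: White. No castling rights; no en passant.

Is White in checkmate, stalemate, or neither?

stalemate

White to move; white king on h1.
In check: no.
King squares — g1: attacked by Kf1; g2: attacked by Kf1; h2: attacked by Rd2.
Legal moves for White: none.
Not in check and no legal moves → stalemate.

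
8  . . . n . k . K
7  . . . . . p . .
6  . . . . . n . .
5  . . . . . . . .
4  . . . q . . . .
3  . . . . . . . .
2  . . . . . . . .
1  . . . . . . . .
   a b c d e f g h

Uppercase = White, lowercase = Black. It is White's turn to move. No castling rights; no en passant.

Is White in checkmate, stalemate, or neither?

stalemate

White to move; white king on h8.
In check: no.
King squares — g7: attacked by Kf8; h7: attacked by Nf6; g8: attacked by Nf6.
Legal moves for White: none.
Not in check and no legal moves → stalemate.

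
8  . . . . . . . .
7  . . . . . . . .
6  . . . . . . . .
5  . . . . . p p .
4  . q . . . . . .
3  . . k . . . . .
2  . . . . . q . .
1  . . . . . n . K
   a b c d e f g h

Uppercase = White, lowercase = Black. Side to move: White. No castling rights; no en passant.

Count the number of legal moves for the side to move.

White to move; king on h1.
In check: no.
Legal moves: none.
Count: 0.

0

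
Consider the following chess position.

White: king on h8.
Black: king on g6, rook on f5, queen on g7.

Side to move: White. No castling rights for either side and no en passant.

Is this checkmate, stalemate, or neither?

White to move; white king on h8.
In check: yes, from the black queen on g7.
King squares — g7: attacked by Kg6; h7: attacked by Kg6; g8: attacked by Qg7.
Legal moves for White: none.
In check with no legal moves → checkmate.

checkmate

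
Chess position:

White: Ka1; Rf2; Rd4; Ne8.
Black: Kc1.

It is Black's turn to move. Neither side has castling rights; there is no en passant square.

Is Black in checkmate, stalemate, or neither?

Black to move; black king on c1.
In check: no.
King squares — b1: attacked by Ka1; d1: attacked by Rd4; b2: attacked by Ka1; c2: attacked by Rf2; d2: attacked by Rf2.
Legal moves for Black: none.
Not in check and no legal moves → stalemate.

stalemate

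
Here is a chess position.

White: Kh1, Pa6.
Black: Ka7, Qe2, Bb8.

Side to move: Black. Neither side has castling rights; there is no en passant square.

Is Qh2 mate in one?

After Qh2: white king on h1; in check: yes, from the black queen on h2.
King squares — g1: attacked by Qh2; g2: attacked by Qh2; h2: attacked by Bb8.
White has no legal moves → checkmate.

yes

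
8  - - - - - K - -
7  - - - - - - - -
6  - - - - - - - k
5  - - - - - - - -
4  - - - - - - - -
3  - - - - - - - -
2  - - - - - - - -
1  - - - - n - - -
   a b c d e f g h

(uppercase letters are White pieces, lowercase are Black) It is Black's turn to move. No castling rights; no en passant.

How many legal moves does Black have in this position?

8

Black to move; king on h6.
In check: no.
Legal moves: Kh7, Kg6, Kh5, Kg5, Nf3, Nd3, Ng2, Nc2.
Count: 8.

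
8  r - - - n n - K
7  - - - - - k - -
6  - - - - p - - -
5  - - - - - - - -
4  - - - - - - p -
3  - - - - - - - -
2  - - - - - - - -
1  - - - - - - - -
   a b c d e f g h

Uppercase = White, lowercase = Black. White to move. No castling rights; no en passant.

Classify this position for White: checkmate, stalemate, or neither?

White to move; white king on h8.
In check: no.
King squares — g7: attacked by Kf7; h7: attacked by Nf8; g8: attacked by Kf7.
Legal moves for White: none.
Not in check and no legal moves → stalemate.

stalemate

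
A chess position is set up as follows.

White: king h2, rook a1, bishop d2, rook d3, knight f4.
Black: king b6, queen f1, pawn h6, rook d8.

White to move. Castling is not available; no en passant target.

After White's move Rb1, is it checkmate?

no

After Rb1: black king on b6; in check: yes, from the white rook on b1.
Black has 6 legal replies: Kc7, Ka7, Kc6, Ka6, Kc5, Qxb1.
In check but a legal move exists → not checkmate.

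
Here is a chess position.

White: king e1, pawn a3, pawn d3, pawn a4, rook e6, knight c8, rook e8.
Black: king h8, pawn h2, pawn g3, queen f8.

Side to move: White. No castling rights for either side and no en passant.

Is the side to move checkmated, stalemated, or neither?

White to move; white king on e1.
In check: no.
Legal moves for White include: Rxf8+, Rd8, R8e7, Ne7, Na7, Nd6, Nb6, R6e7, Rh6+, Rg6, Rf6, Rd6, Rc6, Rb6, Ra6, Re5, Re4, Re3, ... (list truncated; more exist).
White has legal moves and is not in check → neither.

neither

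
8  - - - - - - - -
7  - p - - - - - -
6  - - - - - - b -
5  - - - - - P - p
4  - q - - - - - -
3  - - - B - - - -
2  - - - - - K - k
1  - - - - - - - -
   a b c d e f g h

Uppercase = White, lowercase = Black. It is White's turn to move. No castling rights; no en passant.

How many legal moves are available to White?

White to move; king on f2.
In check: no.
Legal moves: Ba6, Bb5, Be4, Bc4, Be2, Bc2, Bf1, Bb1, Kf3, Ke3, Ke2, Kf1, fxg6, f6.
Count: 14.

14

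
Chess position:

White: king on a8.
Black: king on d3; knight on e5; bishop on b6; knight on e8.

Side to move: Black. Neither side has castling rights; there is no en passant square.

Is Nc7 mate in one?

no

After Nc7: white king on a8; in check: yes, from the black knight on c7.
White has 2 legal replies: Kb8, Kb7.
In check but a legal move exists → not checkmate.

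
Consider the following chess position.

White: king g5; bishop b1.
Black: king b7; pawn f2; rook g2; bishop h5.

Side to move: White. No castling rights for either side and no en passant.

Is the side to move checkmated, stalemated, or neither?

neither

White to move; white king on g5.
In check: yes, from the black rook on g2.
Legal moves for White: Kh6, Kf6, Kxh5, Kf5, Kh4, Kf4.
White is in check but has 6 legal moves → neither.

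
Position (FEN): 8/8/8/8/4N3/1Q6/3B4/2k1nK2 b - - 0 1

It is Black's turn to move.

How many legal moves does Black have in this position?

0

Black to move; king on c1.
In check: yes, from the white bishop on d2.
Legal moves: none.
Count: 0.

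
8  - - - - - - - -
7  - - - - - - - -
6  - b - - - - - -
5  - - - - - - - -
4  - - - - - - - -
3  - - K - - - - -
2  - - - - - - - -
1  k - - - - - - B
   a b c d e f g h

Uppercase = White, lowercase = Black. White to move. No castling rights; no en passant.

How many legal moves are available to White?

White to move; king on c3.
In check: no.
Legal moves: Kc4, Kb4, Kd3, Kb3, Kd2, Kc2, Ba8, Bb7, Bc6, Bd5, Be4, Bf3, Bg2.
Count: 13.

13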